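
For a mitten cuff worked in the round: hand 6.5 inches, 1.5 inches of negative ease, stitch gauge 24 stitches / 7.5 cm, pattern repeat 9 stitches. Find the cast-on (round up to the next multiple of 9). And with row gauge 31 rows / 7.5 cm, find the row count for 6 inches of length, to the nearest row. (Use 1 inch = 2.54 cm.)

Finished = 6.5 − 1.5 = 5 inches.
5 inches × 2.54 = 12.70 cm.
24/7.5 = 3.2 sts per cm; 12.70 × 3.2 = 40.64 sts.
Next multiple of 9 → 45.
6 inches = 15.24 cm; × 4.133 = 62.99 → 63 rows.

Cast on 45 stitches; work 63 rows.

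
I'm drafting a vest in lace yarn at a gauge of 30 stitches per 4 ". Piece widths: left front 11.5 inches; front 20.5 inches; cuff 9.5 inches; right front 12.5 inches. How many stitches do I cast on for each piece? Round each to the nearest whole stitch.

Rate = 30/4 = 7.5 sts per in.
left front: 11.5 × 7.5 = 86.25 → 86.
front: 20.5 × 7.5 = 153.75 → 154.
cuff: 9.5 × 7.5 = 71.25 → 71.
right front: 12.5 × 7.5 = 93.75 → 94.

left front 86; front 154; cuff 71; right front 94.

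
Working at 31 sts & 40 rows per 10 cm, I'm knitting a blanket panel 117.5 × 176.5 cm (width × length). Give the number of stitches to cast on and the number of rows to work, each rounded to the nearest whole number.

Stitch gauge = 31/10 = 3.1 sts/cm; 117.5 × 3.1 = 364.25 → 364 sts.
Row gauge = 40/10 = 4 rows/cm; 176.5 × 4 = 706.00 → 706 rows.

Cast on 364 stitches and work 706 rows.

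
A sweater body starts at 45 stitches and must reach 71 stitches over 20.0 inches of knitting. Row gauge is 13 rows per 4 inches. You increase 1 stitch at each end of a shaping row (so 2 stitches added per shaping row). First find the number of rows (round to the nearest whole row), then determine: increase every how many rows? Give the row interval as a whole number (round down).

Rows = 20.0 × 3.25 = 65.0 → 65 rows.
Stitches to add: 26 → 13 shaping rows (at 2 st each).
65 / 13 = 5.00 → every 5 rows.

Increase every 5th row.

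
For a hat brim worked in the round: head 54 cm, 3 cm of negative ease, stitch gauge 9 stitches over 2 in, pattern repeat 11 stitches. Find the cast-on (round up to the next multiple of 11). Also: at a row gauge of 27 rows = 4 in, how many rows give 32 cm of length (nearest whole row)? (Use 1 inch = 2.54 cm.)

Finished = 54 − 3 = 51 cm.
51 cm × 1/2.54 = 20.08 inches.
9/2 = 4.5 sts per in; 20.08 × 4.5 = 90.35 sts.
Next multiple of 11 → 99.
32 cm = 12.60 inches; × 6.75 = 85.04 → 85 rows.

Cast on 99 stitches; work 85 rows.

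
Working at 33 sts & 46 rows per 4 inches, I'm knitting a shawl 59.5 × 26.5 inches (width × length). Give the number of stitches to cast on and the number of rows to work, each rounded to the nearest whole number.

Cast on 491 stitches and work 305 rows.

Stitch gauge = 33/4 = 8.25 sts/in; 59.5 × 8.25 = 490.88 → 491 sts.
Row gauge = 46/4 = 11.5 rows/in; 26.5 × 11.5 = 304.75 → 305 rows.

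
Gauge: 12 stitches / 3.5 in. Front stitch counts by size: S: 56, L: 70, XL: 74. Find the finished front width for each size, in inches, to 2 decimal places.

12/3.5 = 3.429 sts per in.
S: 56 / 3.429 = 16.333 → 16.33 in.
L: 70 / 3.429 = 20.417 → 20.42 in.
XL: 74 / 3.429 = 21.583 → 21.58 in.

S 16.33 inches; L 20.42 inches; XL 21.58 inches.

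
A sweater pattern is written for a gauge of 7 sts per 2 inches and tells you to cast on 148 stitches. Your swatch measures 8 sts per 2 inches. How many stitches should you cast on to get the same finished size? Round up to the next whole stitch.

170 stitches.

Scale factor = 8 / 7 = 1.143.
148 × 8 / 7 = 169.14 sts.
→ 170 sts.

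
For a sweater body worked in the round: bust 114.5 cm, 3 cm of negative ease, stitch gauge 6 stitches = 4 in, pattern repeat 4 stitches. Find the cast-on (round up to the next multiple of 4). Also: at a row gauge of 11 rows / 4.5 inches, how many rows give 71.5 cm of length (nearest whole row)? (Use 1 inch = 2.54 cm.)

Finished = 114.5 − 3 = 111.5 cm.
111.5 cm × 1/2.54 = 43.90 inches.
6/4 = 1.5 sts per in; 43.90 × 1.5 = 65.85 sts.
Next multiple of 4 → 68.
71.5 cm = 28.15 inches; × 2.444 = 68.81 → 69 rows.

Cast on 68 stitches; work 69 rows.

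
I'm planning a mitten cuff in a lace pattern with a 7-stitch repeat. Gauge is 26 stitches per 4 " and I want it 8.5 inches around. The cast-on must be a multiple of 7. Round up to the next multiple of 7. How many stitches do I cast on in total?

CO 56 sts.

26 / 4 = 6.5 sts per inch.
8.5 × 6.5 = 55.25 sts.
Next multiple of 7: 56.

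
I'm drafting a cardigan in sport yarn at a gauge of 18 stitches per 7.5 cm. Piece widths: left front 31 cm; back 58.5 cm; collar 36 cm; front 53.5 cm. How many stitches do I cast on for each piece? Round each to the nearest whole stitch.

Rate = 18/7.5 = 2.4 sts per cm.
left front: 31 × 2.4 = 74.40 → 74.
back: 58.5 × 2.4 = 140.40 → 140.
collar: 36 × 2.4 = 86.40 → 86.
front: 53.5 × 2.4 = 128.40 → 128.

left front 74; back 140; collar 86; front 128.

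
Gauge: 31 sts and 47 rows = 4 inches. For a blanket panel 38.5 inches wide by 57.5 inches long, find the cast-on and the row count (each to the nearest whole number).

Cast on 298 stitches and work 676 rows.

Stitch gauge = 31/4 = 7.75 sts/in; 38.5 × 7.75 = 298.38 → 298 sts.
Row gauge = 47/4 = 11.75 rows/in; 57.5 × 11.75 = 675.62 → 676 rows.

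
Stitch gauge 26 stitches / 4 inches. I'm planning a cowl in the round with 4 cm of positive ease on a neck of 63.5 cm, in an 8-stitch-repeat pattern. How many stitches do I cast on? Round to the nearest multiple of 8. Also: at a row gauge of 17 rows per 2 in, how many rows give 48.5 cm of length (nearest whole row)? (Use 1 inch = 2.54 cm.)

Cast on 176 stitches; work 162 rows.

Finished = 63.5 + 4 = 67.5 cm.
67.5 cm × 1/2.54 = 26.57 inches.
26/4 = 6.5 sts per in; 26.57 × 6.5 = 172.74 sts.
Nearest multiple of 8 → 176.
48.5 cm = 19.09 inches; × 8.5 = 162.30 → 162 rows.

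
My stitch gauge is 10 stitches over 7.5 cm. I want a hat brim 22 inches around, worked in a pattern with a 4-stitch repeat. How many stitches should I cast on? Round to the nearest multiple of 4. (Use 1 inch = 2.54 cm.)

22 in = 22 × 2.54 = 55.88 cm.
10 / 7.5 = 1.333 sts/cm.
55.88 × 1.333 = 74.51 sts.
→ 76.

Cast on 76 stitches.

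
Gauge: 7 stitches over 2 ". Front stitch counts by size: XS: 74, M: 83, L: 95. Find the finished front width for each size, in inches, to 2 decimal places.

7/2 = 3.5 sts per in.
XS: 74 / 3.5 = 21.143 → 21.14 in.
M: 83 / 3.5 = 23.714 → 23.71 in.
L: 95 / 3.5 = 27.143 → 27.14 in.

XS 21.14 inches; M 23.71 inches; L 27.14 inches.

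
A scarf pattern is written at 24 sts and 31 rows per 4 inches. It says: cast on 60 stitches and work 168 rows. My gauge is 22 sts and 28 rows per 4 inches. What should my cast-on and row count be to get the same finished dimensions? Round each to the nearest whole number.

Stitches: 60 × 22/24 = 55.00 → 55.
Rows: 168 × 28/31 = 151.74 → 152.

Cast on 55 stitches; work 152 rows.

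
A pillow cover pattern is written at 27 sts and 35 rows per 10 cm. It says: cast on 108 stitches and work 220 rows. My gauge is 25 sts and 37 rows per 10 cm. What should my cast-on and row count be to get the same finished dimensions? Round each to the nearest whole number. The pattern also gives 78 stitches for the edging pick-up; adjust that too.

Cast on 100 stitches; work 233 rows; edging pick-up 72 stitches.

Stitches: 108 × 25/27 = 100.00 → 100.
Rows: 220 × 37/35 = 232.57 → 233.
edging pick-up: 78 × 25/27 = 72.22 → 72.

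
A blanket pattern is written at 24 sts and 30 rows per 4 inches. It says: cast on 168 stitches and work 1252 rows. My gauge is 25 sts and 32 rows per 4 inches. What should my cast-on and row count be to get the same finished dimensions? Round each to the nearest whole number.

Cast on 175 stitches; work 1335 rows.

Stitches: 168 × 25/24 = 175.00 → 175.
Rows: 1252 × 32/30 = 1335.47 → 1335.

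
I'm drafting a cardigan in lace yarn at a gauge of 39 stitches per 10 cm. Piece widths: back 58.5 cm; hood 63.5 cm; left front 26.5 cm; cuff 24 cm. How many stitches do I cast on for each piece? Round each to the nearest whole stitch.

Rate = 39/10 = 3.9 sts per cm.
back: 58.5 × 3.9 = 228.15 → 228.
hood: 63.5 × 3.9 = 247.65 → 248.
left front: 26.5 × 3.9 = 103.35 → 103.
cuff: 24 × 3.9 = 93.60 → 94.

back 228; hood 248; left front 103; cuff 94.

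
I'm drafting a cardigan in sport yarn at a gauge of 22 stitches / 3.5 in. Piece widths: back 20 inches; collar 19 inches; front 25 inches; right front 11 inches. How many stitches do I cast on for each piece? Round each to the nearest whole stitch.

back 126; collar 119; front 157; right front 69.

Rate = 22/3.5 = 6.286 sts per in.
back: 20 × 6.286 = 125.71 → 126.
collar: 19 × 6.286 = 119.43 → 119.
front: 25 × 6.286 = 157.14 → 157.
right front: 11 × 6.286 = 69.14 → 69.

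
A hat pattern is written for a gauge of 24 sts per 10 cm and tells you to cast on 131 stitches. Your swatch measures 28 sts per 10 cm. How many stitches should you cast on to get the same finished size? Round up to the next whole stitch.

Scale factor = 28 / 24 = 1.167.
131 × 28 / 24 = 152.83 sts.
→ 153 sts.

CO 153 sts.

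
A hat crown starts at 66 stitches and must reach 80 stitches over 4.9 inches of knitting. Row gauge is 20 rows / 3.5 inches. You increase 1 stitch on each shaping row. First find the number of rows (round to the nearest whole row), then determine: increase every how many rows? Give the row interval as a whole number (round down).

Increase every 2nd row.

Rows = 4.9 × 5.714 = 28.0 → 28 rows.
Stitches to add: 14 → 14 shaping rows (at 1 st each).
28 / 14 = 2.00 → every 2 rows.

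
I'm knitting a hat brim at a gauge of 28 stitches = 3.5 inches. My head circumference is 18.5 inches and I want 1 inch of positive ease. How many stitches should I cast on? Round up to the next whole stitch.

156 stitches.

Finished = 18.5 + 1 = 19.5 in.
28 / 3.5 = 8 sts per inch.
19.50 × 8 = 156.00 sts.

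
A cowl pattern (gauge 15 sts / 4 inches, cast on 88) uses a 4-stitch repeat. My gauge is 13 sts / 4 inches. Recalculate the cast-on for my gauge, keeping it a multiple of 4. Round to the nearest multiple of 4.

88 × 13 / 15 = 76.27.
Nearest multiple of 4: 76.

CO 76 sts.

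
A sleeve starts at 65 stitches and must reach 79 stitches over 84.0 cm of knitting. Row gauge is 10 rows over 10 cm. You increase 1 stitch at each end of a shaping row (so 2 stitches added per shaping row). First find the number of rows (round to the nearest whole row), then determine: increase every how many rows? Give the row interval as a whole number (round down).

Rows = 84.0 × 1 = 84.0 → 84 rows.
Stitches to add: 14 → 7 shaping rows (at 2 st each).
84 / 7 = 12.00 → every 12 rows.

Increase every 12th row.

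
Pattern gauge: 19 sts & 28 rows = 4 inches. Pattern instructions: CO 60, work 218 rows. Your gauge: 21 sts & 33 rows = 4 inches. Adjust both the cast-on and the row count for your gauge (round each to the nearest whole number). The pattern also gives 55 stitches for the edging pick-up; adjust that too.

Stitches: 60 × 21/19 = 66.32 → 66.
Rows: 218 × 33/28 = 256.93 → 257.
edging pick-up: 55 × 21/19 = 60.79 → 61.

Cast on 66 stitches; work 257 rows; edging pick-up 61 stitches.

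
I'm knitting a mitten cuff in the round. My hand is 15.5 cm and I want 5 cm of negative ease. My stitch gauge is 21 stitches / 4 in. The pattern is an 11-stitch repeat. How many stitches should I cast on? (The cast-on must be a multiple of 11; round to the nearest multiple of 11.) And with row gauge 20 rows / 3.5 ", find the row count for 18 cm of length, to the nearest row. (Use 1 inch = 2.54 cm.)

Cast on 22 stitches; work 40 rows.

Finished = 15.5 − 5 = 10.5 cm.
10.5 cm × 1/2.54 = 4.13 inches.
21/4 = 5.25 sts per in; 4.13 × 5.25 = 21.70 sts.
Nearest multiple of 11 → 22.
18 cm = 7.09 inches; × 5.714 = 40.49 → 40 rows.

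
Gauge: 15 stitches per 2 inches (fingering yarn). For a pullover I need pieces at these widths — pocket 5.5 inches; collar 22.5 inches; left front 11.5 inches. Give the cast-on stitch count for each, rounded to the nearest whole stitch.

Rate = 15/2 = 7.5 sts per in.
pocket: 5.5 × 7.5 = 41.25 → 41.
collar: 22.5 × 7.5 = 168.75 → 169.
left front: 11.5 × 7.5 = 86.25 → 86.

pocket 41; collar 169; left front 86.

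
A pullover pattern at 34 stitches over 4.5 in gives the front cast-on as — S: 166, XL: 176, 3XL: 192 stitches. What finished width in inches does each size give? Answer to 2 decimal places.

34/4.5 = 7.556 sts per in.
S: 166 / 7.556 = 21.971 → 21.97 in.
XL: 176 / 7.556 = 23.294 → 23.29 in.
3XL: 192 / 7.556 = 25.412 → 25.41 in.

S 21.97 inches; XL 23.29 inches; 3XL 25.41 inches.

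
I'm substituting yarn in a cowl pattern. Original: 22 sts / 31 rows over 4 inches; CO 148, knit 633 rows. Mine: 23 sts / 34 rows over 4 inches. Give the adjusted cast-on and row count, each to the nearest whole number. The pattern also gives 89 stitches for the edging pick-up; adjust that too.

Stitches: 148 × 23/22 = 154.73 → 155.
Rows: 633 × 34/31 = 694.26 → 694.
edging pick-up: 89 × 23/22 = 93.05 → 93.

Cast on 155 stitches; work 694 rows; edging pick-up 93 stitches.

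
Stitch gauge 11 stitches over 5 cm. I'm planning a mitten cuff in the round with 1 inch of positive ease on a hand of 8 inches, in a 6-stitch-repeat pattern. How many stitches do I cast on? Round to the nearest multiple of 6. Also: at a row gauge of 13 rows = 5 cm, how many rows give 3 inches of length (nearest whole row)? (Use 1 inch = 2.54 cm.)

Finished = 8 + 1 = 9 inches.
9 inches × 2.54 = 22.86 cm.
11/5 = 2.2 sts per cm; 22.86 × 2.2 = 50.29 sts.
Nearest multiple of 6 → 48.
3 inches = 7.62 cm; × 2.6 = 19.81 → 20 rows.

Cast on 48 stitches; work 20 rows.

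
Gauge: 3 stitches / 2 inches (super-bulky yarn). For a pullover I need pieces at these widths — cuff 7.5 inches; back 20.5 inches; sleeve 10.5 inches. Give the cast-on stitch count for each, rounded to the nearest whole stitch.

cuff 11; back 31; sleeve 16.

Rate = 3/2 = 1.5 sts per in.
cuff: 7.5 × 1.5 = 11.25 → 11.
back: 20.5 × 1.5 = 30.75 → 31.
sleeve: 10.5 × 1.5 = 15.75 → 16.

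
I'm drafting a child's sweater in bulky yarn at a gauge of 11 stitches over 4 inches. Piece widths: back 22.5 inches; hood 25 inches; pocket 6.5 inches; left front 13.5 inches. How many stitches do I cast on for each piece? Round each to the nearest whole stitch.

back 62; hood 69; pocket 18; left front 37.

Rate = 11/4 = 2.75 sts per in.
back: 22.5 × 2.75 = 61.88 → 62.
hood: 25 × 2.75 = 68.75 → 69.
pocket: 6.5 × 2.75 = 17.88 → 18.
left front: 13.5 × 2.75 = 37.12 → 37.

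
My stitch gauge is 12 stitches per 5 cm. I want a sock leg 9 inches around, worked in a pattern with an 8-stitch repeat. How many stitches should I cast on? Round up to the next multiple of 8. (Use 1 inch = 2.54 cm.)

CO 56 sts.

9 in = 9 × 2.54 = 22.86 cm.
12 / 5 = 2.4 sts/cm.
22.86 × 2.4 = 54.86 sts.
→ 56.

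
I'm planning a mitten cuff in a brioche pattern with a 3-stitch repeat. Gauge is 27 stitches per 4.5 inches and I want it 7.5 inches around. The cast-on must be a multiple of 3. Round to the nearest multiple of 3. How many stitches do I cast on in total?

27 / 4.5 = 6 sts per inch.
7.5 × 6 = 45.00 sts.
Nearest multiple of 3: 45.

45 stitches.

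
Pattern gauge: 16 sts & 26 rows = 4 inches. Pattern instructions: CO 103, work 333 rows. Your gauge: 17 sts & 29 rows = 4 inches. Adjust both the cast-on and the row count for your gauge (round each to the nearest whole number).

Cast on 109 stitches; work 371 rows.

Stitches: 103 × 17/16 = 109.44 → 109.
Rows: 333 × 29/26 = 371.42 → 371.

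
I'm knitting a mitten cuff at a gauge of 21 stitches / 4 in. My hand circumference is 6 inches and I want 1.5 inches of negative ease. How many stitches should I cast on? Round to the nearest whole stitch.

Finished = 6 − 1.5 = 4.5 in.
21 / 4 = 5.25 sts per inch.
4.50 × 5.25 = 23.62 sts.
→ 24 sts.

24 stitches.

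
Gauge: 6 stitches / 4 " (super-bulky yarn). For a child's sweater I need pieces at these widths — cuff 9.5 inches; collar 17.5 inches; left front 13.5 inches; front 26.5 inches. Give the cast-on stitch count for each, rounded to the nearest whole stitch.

Rate = 6/4 = 1.5 sts per in.
cuff: 9.5 × 1.5 = 14.25 → 14.
collar: 17.5 × 1.5 = 26.25 → 26.
left front: 13.5 × 1.5 = 20.25 → 20.
front: 26.5 × 1.5 = 39.75 → 40.

cuff 14; collar 26; left front 20; front 40.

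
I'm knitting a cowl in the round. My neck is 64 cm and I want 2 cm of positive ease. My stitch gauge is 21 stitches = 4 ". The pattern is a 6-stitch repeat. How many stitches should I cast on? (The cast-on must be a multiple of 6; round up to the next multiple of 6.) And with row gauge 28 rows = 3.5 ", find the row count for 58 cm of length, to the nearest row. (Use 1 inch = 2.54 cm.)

Cast on 138 stitches; work 183 rows.

Finished = 64 + 2 = 66 cm.
66 cm × 1/2.54 = 25.98 inches.
21/4 = 5.25 sts per in; 25.98 × 5.25 = 136.42 sts.
Next multiple of 6 → 138.
58 cm = 22.83 inches; × 8 = 182.68 → 183 rows.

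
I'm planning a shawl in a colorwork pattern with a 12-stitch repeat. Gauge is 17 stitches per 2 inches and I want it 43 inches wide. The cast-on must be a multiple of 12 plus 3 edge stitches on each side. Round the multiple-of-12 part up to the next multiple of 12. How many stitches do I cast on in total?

366 stitches.

17 / 2 = 8.5 sts per inch.
43 × 8.5 = 365.50 sts.
Less 6 edge sts → 359.50 for the repeat.
Next multiple of 12: 360.
Add back 6 edge sts → 366.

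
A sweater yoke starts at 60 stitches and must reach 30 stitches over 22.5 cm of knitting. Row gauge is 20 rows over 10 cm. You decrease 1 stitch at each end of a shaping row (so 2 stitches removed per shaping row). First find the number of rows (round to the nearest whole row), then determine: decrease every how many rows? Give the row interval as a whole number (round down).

Rows = 22.5 × 2 = 45.0 → 45 rows.
Stitches to remove: 30 → 15 shaping rows (at 2 st each).
45 / 15 = 3.00 → every 3 rows.

Decrease every 3rd row.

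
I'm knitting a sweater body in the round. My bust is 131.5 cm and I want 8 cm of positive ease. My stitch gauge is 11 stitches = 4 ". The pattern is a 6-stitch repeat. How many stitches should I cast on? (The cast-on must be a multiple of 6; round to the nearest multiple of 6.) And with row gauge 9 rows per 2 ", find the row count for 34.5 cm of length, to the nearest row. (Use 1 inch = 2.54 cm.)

Cast on 150 stitches; work 61 rows.

Finished = 131.5 + 8 = 139.5 cm.
139.5 cm × 1/2.54 = 54.92 inches.
11/4 = 2.75 sts per in; 54.92 × 2.75 = 151.03 sts.
Nearest multiple of 6 → 150.
34.5 cm = 13.58 inches; × 4.5 = 61.12 → 61 rows.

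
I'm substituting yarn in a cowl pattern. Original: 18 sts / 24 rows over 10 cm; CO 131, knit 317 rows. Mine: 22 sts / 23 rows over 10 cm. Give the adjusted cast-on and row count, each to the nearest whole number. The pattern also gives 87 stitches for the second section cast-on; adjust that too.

Cast on 160 stitches; work 304 rows; second section cast-on 106 stitches.

Stitches: 131 × 22/18 = 160.11 → 160.
Rows: 317 × 23/24 = 303.79 → 304.
second section cast-on: 87 × 22/18 = 106.33 → 106.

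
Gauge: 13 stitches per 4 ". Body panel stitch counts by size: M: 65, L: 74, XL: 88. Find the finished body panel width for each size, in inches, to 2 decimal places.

13/4 = 3.25 sts per in.
M: 65 / 3.25 = 20.000 → 20.00 in.
L: 74 / 3.25 = 22.769 → 22.77 in.
XL: 88 / 3.25 = 27.077 → 27.08 in.

M 20.00 inches; L 22.77 inches; XL 27.08 inches.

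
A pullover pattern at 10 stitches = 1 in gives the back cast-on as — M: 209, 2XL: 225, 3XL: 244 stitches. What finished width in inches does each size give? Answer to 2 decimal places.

10/1 = 10 sts per in.
M: 209 / 10 = 20.900 → 20.90 in.
2XL: 225 / 10 = 22.500 → 22.50 in.
3XL: 244 / 10 = 24.400 → 24.40 in.

M 20.90 inches; 2XL 22.50 inches; 3XL 24.40 inches.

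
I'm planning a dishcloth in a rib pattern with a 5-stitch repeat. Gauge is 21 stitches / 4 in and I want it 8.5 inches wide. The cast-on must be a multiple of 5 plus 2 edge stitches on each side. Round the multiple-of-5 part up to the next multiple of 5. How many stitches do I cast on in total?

21 / 4 = 5.25 sts per inch.
8.5 × 5.25 = 44.62 sts.
Less 4 edge sts → 40.62 for the repeat.
Next multiple of 5: 45.
Add back 4 edge sts → 49.

49 stitches.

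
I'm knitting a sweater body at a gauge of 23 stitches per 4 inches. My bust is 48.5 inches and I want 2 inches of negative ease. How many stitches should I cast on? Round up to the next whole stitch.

Finished = 48.5 − 2 = 46.5 in.
23 / 4 = 5.75 sts per inch.
46.50 × 5.75 = 267.38 sts.
→ 268 sts.

CO 268 sts.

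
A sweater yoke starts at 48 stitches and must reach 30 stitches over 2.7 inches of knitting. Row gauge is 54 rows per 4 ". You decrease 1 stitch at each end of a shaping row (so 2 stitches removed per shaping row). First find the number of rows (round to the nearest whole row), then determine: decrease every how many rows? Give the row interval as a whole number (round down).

Decrease every 4th row.

Rows = 2.7 × 13.5 = 36.5 → 36 rows.
Stitches to remove: 18 → 9 shaping rows (at 2 st each).
36 / 9 = 4.00 → every 4 rows.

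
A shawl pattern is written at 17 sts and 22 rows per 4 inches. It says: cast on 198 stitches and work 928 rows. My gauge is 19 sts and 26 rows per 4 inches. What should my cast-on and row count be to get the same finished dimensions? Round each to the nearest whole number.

Stitches: 198 × 19/17 = 221.29 → 221.
Rows: 928 × 26/22 = 1096.73 → 1097.

Cast on 221 stitches; work 1097 rows.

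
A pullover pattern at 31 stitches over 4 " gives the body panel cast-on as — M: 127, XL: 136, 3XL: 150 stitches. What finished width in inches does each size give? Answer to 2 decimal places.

M 16.39 inches; XL 17.55 inches; 3XL 19.35 inches.

31/4 = 7.75 sts per in.
M: 127 / 7.75 = 16.387 → 16.39 in.
XL: 136 / 7.75 = 17.548 → 17.55 in.
3XL: 150 / 7.75 = 19.355 → 19.35 in.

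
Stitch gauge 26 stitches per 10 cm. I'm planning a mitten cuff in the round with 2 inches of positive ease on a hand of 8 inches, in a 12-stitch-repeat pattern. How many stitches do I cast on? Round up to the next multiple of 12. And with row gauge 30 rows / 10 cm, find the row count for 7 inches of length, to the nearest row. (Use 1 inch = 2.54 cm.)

Finished = 8 + 2 = 10 inches.
10 inches × 2.54 = 25.40 cm.
26/10 = 2.6 sts per cm; 25.40 × 2.6 = 66.04 sts.
Next multiple of 12 → 72.
7 inches = 17.78 cm; × 3 = 53.34 → 53 rows.

Cast on 72 stitches; work 53 rows.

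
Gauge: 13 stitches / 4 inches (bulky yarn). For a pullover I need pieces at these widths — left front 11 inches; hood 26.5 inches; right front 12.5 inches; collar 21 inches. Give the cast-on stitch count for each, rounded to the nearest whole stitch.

left front 36; hood 86; right front 41; collar 68.

Rate = 13/4 = 3.25 sts per in.
left front: 11 × 3.25 = 35.75 → 36.
hood: 26.5 × 3.25 = 86.12 → 86.
right front: 12.5 × 3.25 = 40.62 → 41.
collar: 21 × 3.25 = 68.25 → 68.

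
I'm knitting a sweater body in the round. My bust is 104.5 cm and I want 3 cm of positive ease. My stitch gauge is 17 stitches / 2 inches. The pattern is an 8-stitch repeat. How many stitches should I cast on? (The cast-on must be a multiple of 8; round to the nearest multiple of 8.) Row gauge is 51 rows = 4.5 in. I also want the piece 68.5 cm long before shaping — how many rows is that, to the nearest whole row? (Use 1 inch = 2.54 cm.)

Finished = 104.5 + 3 = 107.5 cm.
107.5 cm × 1/2.54 = 42.32 inches.
17/2 = 8.5 sts per in; 42.32 × 8.5 = 359.74 sts.
Nearest multiple of 8 → 360.
68.5 cm = 26.97 inches; × 11.333 = 305.64 → 306 rows.

Cast on 360 stitches; work 306 rows.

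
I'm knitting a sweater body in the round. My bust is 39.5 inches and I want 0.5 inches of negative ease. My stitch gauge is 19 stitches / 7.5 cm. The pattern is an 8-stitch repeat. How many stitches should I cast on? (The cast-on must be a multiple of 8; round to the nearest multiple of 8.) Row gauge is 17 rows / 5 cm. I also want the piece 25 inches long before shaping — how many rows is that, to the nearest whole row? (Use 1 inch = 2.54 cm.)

Cast on 248 stitches; work 216 rows.

Finished = 39.5 − 0.5 = 39 inches.
39 inches × 2.54 = 99.06 cm.
19/7.5 = 2.533 sts per cm; 99.06 × 2.533 = 250.95 sts.
Nearest multiple of 8 → 248.
25 inches = 63.50 cm; × 3.4 = 215.90 → 216 rows.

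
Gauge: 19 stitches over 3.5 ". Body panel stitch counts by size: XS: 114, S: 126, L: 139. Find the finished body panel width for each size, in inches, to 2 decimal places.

19/3.5 = 5.429 sts per in.
XS: 114 / 5.429 = 21.000 → 21.00 in.
S: 126 / 5.429 = 23.211 → 23.21 in.
L: 139 / 5.429 = 25.605 → 25.61 in.

XS 21.00 inches; S 23.21 inches; L 25.61 inches.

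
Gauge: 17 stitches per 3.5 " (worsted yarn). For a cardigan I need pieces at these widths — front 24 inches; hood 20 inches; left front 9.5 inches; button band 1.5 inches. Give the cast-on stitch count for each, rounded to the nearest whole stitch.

front 117; hood 97; left front 46; button band 7.

Rate = 17/3.5 = 4.857 sts per in.
front: 24 × 4.857 = 116.57 → 117.
hood: 20 × 4.857 = 97.14 → 97.
left front: 9.5 × 4.857 = 46.14 → 46.
button band: 1.5 × 4.857 = 7.29 → 7.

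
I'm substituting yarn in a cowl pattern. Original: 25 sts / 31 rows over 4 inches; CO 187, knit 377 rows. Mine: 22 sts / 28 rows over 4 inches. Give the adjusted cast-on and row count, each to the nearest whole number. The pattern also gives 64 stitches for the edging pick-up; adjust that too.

Cast on 165 stitches; work 341 rows; edging pick-up 56 stitches.

Stitches: 187 × 22/25 = 164.56 → 165.
Rows: 377 × 28/31 = 340.52 → 341.
edging pick-up: 64 × 22/25 = 56.32 → 56.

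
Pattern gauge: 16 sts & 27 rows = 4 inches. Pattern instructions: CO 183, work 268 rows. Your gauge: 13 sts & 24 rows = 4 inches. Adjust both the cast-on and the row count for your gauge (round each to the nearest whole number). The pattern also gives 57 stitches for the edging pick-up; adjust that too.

Stitches: 183 × 13/16 = 148.69 → 149.
Rows: 268 × 24/27 = 238.22 → 238.
edging pick-up: 57 × 13/16 = 46.31 → 46.

Cast on 149 stitches; work 238 rows; edging pick-up 46 stitches.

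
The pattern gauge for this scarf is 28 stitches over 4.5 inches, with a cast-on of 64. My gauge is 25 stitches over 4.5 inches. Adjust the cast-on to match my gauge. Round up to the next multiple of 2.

Scale factor = 25 / 28 = 0.893.
64 × 25 / 28 = 57.14 sts.
→ 58 sts.

Cast on 58 stitches.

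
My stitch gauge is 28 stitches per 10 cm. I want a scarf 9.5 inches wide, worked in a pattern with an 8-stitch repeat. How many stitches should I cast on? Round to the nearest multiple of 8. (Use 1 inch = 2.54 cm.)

9.5 in = 9.5 × 2.54 = 24.13 cm.
28 / 10 = 2.8 sts/cm.
24.13 × 2.8 = 67.56 sts.
→ 64.

Cast on 64 stitches.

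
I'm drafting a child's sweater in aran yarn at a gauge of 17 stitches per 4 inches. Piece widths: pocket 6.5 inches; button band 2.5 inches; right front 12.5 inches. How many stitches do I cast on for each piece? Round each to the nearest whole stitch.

pocket 28; button band 11; right front 53.

Rate = 17/4 = 4.25 sts per in.
pocket: 6.5 × 4.25 = 27.62 → 28.
button band: 2.5 × 4.25 = 10.62 → 11.
right front: 12.5 × 4.25 = 53.12 → 53.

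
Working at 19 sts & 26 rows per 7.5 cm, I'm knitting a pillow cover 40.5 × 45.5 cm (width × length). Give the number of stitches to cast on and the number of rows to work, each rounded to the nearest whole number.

Stitch gauge = 19/7.5 = 2.533 sts/cm; 40.5 × 2.533 = 102.60 → 103 sts.
Row gauge = 26/7.5 = 3.467 rows/cm; 45.5 × 3.467 = 157.73 → 158 rows.

Cast on 103 stitches and work 158 rows.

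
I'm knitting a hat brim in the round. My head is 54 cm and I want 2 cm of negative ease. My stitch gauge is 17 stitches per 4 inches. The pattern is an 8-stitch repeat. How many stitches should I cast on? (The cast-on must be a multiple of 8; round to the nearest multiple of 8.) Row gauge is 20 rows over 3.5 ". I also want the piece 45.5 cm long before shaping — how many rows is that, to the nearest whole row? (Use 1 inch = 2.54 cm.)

Cast on 88 stitches; work 102 rows.

Finished = 54 − 2 = 52 cm.
52 cm × 1/2.54 = 20.47 inches.
17/4 = 4.25 sts per in; 20.47 × 4.25 = 87.01 sts.
Nearest multiple of 8 → 88.
45.5 cm = 17.91 inches; × 5.714 = 102.36 → 102 rows.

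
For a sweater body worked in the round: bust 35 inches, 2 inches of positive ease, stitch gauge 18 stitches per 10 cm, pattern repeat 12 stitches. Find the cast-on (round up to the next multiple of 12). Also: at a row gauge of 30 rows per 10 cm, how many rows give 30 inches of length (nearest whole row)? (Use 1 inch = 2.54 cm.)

Finished = 35 + 2 = 37 inches.
37 inches × 2.54 = 93.98 cm.
18/10 = 1.8 sts per cm; 93.98 × 1.8 = 169.16 sts.
Next multiple of 12 → 180.
30 inches = 76.20 cm; × 3 = 228.60 → 229 rows.

Cast on 180 stitches; work 229 rows.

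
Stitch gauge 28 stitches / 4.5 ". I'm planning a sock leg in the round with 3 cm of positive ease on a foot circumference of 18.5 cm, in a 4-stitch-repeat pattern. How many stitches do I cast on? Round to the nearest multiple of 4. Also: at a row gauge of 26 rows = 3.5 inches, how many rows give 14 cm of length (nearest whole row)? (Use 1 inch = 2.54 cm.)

Finished = 18.5 + 3 = 21.5 cm.
21.5 cm × 1/2.54 = 8.46 inches.
28/4.5 = 6.222 sts per in; 8.46 × 6.222 = 52.67 sts.
Nearest multiple of 4 → 52.
14 cm = 5.51 inches; × 7.429 = 40.94 → 41 rows.

Cast on 52 stitches; work 41 rows.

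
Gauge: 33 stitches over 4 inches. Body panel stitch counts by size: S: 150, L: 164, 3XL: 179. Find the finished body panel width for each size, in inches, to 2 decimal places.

33/4 = 8.25 sts per in.
S: 150 / 8.25 = 18.182 → 18.18 in.
L: 164 / 8.25 = 19.879 → 19.88 in.
3XL: 179 / 8.25 = 21.697 → 21.70 in.

S 18.18 inches; L 19.88 inches; 3XL 21.70 inches.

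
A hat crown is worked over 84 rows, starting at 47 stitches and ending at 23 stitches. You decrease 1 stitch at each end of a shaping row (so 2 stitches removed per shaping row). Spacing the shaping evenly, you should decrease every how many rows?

Stitches to remove: |23 − 47| = 24.
Shaping rows needed: 24 / 2 = 12.
84 rows / 12 = every 7 rows.

Decrease every 7th row.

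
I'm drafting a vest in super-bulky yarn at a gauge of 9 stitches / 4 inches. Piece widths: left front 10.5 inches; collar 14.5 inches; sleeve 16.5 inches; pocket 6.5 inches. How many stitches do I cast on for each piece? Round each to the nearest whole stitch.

left front 24; collar 33; sleeve 37; pocket 15.

Rate = 9/4 = 2.25 sts per in.
left front: 10.5 × 2.25 = 23.62 → 24.
collar: 14.5 × 2.25 = 32.62 → 33.
sleeve: 16.5 × 2.25 = 37.12 → 37.
pocket: 6.5 × 2.25 = 14.62 → 15.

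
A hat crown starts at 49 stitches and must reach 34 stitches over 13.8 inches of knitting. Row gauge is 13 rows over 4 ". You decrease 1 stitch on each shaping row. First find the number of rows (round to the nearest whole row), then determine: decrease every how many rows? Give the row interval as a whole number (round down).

Rows = 13.8 × 3.25 = 44.9 → 45 rows.
Stitches to remove: 15 → 15 shaping rows (at 1 st each).
45 / 15 = 3.00 → every 3 rows.

Decrease every 3rd row.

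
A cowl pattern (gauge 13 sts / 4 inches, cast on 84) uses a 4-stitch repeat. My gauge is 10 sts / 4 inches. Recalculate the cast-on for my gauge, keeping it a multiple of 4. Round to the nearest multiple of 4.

84 × 10 / 13 = 64.62.
Nearest multiple of 4: 64.

64 stitches.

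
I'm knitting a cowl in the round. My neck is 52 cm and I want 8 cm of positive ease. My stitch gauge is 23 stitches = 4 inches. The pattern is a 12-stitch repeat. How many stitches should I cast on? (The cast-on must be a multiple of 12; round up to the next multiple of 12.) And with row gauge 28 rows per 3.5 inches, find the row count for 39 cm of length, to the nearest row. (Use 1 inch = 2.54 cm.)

Finished = 52 + 8 = 60 cm.
60 cm × 1/2.54 = 23.62 inches.
23/4 = 5.75 sts per in; 23.62 × 5.75 = 135.83 sts.
Next multiple of 12 → 144.
39 cm = 15.35 inches; × 8 = 122.83 → 123 rows.

Cast on 144 stitches; work 123 rows.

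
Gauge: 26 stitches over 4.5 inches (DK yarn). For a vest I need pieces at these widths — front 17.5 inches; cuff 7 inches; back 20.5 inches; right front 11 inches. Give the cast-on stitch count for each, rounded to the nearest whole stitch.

Rate = 26/4.5 = 5.778 sts per in.
front: 17.5 × 5.778 = 101.11 → 101.
cuff: 7 × 5.778 = 40.44 → 40.
back: 20.5 × 5.778 = 118.44 → 118.
right front: 11 × 5.778 = 63.56 → 64.

front 101; cuff 40; back 118; right front 64.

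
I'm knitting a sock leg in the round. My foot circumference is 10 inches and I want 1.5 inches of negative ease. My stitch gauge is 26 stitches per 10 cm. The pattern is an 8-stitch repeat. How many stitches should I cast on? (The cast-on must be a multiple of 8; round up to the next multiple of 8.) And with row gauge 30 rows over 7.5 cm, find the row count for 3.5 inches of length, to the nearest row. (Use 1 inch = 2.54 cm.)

Finished = 10 − 1.5 = 8.5 inches.
8.5 inches × 2.54 = 21.59 cm.
26/10 = 2.6 sts per cm; 21.59 × 2.6 = 56.13 sts.
Next multiple of 8 → 64.
3.5 inches = 8.89 cm; × 4 = 35.56 → 36 rows.

Cast on 64 stitches; work 36 rows.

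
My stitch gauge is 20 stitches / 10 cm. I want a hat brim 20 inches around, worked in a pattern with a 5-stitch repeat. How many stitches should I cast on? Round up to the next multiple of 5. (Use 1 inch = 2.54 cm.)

105 stitches.

20 in = 20 × 2.54 = 50.80 cm.
20 / 10 = 2 sts/cm.
50.80 × 2 = 101.60 sts.
→ 105.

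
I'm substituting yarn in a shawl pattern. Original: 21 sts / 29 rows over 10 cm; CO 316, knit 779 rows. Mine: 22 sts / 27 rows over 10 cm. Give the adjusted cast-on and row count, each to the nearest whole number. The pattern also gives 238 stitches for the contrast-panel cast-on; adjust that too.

Cast on 331 stitches; work 725 rows; contrast-panel cast-on 249 stitches.

Stitches: 316 × 22/21 = 331.05 → 331.
Rows: 779 × 27/29 = 725.28 → 725.
contrast-panel cast-on: 238 × 22/21 = 249.33 → 249.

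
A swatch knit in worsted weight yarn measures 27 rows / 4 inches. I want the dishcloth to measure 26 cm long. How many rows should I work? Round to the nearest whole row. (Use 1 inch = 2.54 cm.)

26 cm = 10.24 in.
27 rows / 4 in = 6.75 rows per inch.
10.24 × 6.75 = 69.09 rows.
Round to nearest → 69.

Knit 69 rows.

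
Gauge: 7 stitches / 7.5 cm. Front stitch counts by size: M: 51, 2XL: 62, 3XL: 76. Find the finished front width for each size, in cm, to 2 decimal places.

7/7.5 = 0.933 sts per cm.
M: 51 / 0.933 = 54.643 → 54.64 cm.
2XL: 62 / 0.933 = 66.429 → 66.43 cm.
3XL: 76 / 0.933 = 81.429 → 81.43 cm.

M 54.64 cm; 2XL 66.43 cm; 3XL 81.43 cm.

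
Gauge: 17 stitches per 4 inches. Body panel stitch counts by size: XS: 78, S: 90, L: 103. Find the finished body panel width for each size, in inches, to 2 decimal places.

XS 18.35 inches; S 21.18 inches; L 24.24 inches.

17/4 = 4.25 sts per in.
XS: 78 / 4.25 = 18.353 → 18.35 in.
S: 90 / 4.25 = 21.176 → 21.18 in.
L: 103 / 4.25 = 24.235 → 24.24 in.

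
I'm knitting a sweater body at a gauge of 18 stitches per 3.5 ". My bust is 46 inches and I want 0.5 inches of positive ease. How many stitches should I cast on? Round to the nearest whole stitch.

CO 239 sts.

Finished = 46 + 0.5 = 46.5 in.
18 / 3.5 = 5.143 sts per inch.
46.50 × 5.143 = 239.14 sts.
→ 239 sts.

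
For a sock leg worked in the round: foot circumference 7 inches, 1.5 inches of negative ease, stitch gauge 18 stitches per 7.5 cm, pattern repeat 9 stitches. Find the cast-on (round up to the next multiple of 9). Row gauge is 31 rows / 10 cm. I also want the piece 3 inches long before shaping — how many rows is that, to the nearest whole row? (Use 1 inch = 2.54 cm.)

Cast on 36 stitches; work 24 rows.

Finished = 7 − 1.5 = 5.5 inches.
5.5 inches × 2.54 = 13.97 cm.
18/7.5 = 2.4 sts per cm; 13.97 × 2.4 = 33.53 sts.
Next multiple of 9 → 36.
3 inches = 7.62 cm; × 3.1 = 23.62 → 24 rows.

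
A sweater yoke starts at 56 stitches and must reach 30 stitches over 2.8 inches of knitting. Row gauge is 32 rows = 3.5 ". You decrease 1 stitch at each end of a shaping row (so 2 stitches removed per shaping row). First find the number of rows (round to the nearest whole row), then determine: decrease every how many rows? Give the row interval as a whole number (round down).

Rows = 2.8 × 9.143 = 25.6 → 26 rows.
Stitches to remove: 26 → 13 shaping rows (at 2 st each).
26 / 13 = 2.00 → every 2 rows.

Decrease every 2nd row.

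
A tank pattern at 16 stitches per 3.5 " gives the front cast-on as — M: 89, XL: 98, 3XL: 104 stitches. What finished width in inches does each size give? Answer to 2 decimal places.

16/3.5 = 4.571 sts per in.
M: 89 / 4.571 = 19.469 → 19.47 in.
XL: 98 / 4.571 = 21.438 → 21.44 in.
3XL: 104 / 4.571 = 22.750 → 22.75 in.

M 19.47 inches; XL 21.44 inches; 3XL 22.75 inches.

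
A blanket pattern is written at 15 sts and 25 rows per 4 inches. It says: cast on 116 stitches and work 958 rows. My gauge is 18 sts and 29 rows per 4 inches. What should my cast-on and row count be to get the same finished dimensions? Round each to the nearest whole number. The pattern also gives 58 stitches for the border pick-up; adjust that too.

Cast on 139 stitches; work 1111 rows; border pick-up 70 stitches.

Stitches: 116 × 18/15 = 139.20 → 139.
Rows: 958 × 29/25 = 1111.28 → 1111.
border pick-up: 58 × 18/15 = 69.60 → 70.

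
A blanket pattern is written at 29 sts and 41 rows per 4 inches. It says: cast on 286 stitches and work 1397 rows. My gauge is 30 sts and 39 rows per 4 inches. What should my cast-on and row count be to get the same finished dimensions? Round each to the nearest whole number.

Stitches: 286 × 30/29 = 295.86 → 296.
Rows: 1397 × 39/41 = 1328.85 → 1329.

Cast on 296 stitches; work 1329 rows.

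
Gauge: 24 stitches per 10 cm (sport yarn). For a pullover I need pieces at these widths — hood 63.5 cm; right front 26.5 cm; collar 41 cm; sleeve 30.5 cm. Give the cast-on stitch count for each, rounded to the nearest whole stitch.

hood 152; right front 64; collar 98; sleeve 73.

Rate = 24/10 = 2.4 sts per cm.
hood: 63.5 × 2.4 = 152.40 → 152.
right front: 26.5 × 2.4 = 63.60 → 64.
collar: 41 × 2.4 = 98.40 → 98.
sleeve: 30.5 × 2.4 = 73.20 → 73.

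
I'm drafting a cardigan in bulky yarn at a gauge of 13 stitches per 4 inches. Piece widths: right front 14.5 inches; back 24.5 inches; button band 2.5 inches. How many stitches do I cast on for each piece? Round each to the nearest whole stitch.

Rate = 13/4 = 3.25 sts per in.
right front: 14.5 × 3.25 = 47.12 → 47.
back: 24.5 × 3.25 = 79.62 → 80.
button band: 2.5 × 3.25 = 8.12 → 8.

right front 47; back 80; button band 8.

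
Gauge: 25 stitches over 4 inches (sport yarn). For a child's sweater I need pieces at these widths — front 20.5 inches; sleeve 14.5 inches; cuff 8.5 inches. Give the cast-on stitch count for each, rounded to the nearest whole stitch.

Rate = 25/4 = 6.25 sts per in.
front: 20.5 × 6.25 = 128.12 → 128.
sleeve: 14.5 × 6.25 = 90.62 → 91.
cuff: 8.5 × 6.25 = 53.12 → 53.

front 128; sleeve 91; cuff 53.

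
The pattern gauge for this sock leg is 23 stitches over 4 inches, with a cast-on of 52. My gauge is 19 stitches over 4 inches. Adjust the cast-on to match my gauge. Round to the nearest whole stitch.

Scale factor = 19 / 23 = 0.826.
52 × 19 / 23 = 42.96 sts.
→ 43 sts.

43 stitches.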